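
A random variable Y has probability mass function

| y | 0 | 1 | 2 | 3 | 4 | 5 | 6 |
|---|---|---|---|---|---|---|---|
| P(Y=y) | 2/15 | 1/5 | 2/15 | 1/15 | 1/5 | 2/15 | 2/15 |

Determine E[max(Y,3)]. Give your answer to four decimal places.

3.8667

E[max(Y,3)] = Σ max(y,3)·P(Y=y)
 = 3·2/15 + 3·1/5 + 3·2/15 + 3·1/15 + 4·1/5 + 5·2/15 + 6·2/15
 = 2/5 + 3/5 + 2/5 + 1/5 + 4/5 + 2/3 + 4/5
 = 58/15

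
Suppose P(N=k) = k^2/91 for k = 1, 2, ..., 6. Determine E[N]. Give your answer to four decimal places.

4.8462

E[N] = Σ n·P(N=n)
 = 1·1/91 + 2·4/91 + 3·9/91 + 4·16/91 + 5·25/91 + 6·36/91
 = 1/91 + 8/91 + 27/91 + 64/91 + 125/91 + 216/91
 = 63/13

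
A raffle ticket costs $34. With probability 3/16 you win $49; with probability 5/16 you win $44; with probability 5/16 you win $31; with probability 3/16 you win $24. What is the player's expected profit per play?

E[payout] = 49·3/16 + 44·5/16 + 31·5/16 + 24·3/16
 = 147/16 + 55/4 + 155/16 + 9/2
 = 297/8
Net = 297/8 - 34 = 25/8

3.125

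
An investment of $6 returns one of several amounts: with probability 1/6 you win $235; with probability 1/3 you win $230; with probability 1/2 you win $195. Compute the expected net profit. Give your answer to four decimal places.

E[payout] = 235·1/6 + 230·1/3 + 195·1/2
 = 235/6 + 230/3 + 195/2
 = 640/3
Net = 640/3 - 6 = 622/3

207.3333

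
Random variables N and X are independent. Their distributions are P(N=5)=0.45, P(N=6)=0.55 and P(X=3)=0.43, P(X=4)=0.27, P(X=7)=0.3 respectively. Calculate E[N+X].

10.02

E[N+X] = Σ_n Σ_x (n+x) · P(N=n)P(X=x)
 = 8·0.1935 + 9·0.1215 + 12·0.135 + 9·0.2365 + 10·0.1485 + 13·0.165
 = 1.548 + 1.0935 + 1.62 + 2.1285 + 1.485 + 2.145
 = 10.02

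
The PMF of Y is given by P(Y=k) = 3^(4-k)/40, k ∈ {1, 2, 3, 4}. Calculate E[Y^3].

6.1

E[Y^3] = Σ y^3·P(Y=y)
 = 1·27/40 + 8·9/40 + 27·3/40 + 64·1/40
 = 27/40 + 9/5 + 81/40 + 8/5
 = 61/10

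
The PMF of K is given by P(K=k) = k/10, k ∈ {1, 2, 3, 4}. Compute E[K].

E[K] = Σ k·P(K=k)
 = 1·1/10 + 2·1/5 + 3·3/10 + 4·2/5
 = 1/10 + 2/5 + 9/10 + 8/5
 = 3

3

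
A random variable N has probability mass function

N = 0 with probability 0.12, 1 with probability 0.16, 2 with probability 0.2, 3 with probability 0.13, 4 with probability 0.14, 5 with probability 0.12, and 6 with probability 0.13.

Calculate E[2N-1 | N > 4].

P(N > 4) = 0.12 + 0.13 = 0.25.
E[2N-1 | N > 4] = [9·0.12 + 11·0.13] / 0.25
 = 2.51 / 0.25
 = 251/25

10.04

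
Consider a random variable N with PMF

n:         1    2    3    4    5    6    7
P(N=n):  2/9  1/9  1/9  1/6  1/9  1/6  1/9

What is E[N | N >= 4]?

5.4

P(N >= 4) = 1/6 + 1/9 + 1/6 + 1/9 = 5/9.
E[N | N >= 4] = [4·1/6 + 5·1/9 + 6·1/6 + 7·1/9] / (5/9)
 = 3 / (5/9)
 = 27/5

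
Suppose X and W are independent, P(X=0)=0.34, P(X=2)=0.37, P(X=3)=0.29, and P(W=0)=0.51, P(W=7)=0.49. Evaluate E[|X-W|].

3.4622

E[|X-W|] = Σ_x Σ_w |x-w| · P(X=x)P(W=w)
 = 0·0.1734 + 7·0.1666 + 2·0.1887 + 5·0.1813 + 3·0.1479 + 4·0.1421
 = 0 + 1.1662 + 0.3774 + 0.9065 + 0.4437 + 0.5684
 = 3.4622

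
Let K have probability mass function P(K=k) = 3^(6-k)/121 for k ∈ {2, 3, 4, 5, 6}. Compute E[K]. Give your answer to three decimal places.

E[K] = Σ k·P(K=k)
 = 2·81/121 + 3·27/121 + 4·9/121 + 5·3/121 + 6·1/121
 = 162/121 + 81/121 + 36/121 + 15/121 + 6/121
 = 300/121

2.479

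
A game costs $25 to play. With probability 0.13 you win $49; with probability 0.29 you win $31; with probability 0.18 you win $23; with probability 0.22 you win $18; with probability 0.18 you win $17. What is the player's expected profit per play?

E[payout] = 49·0.13 + 31·0.29 + 23·0.18 + 18·0.22 + 17·0.18
 = 6.37 + 8.99 + 4.14 + 3.96 + 3.06
 = 26.52
Net = 26.52 - 25 = 1.52

1.52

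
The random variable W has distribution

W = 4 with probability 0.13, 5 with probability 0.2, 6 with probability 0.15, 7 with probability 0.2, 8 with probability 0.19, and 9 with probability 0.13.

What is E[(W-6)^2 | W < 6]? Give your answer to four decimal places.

P(W < 6) = 0.13 + 0.2 = 0.33.
E[(W-6)^2 | W < 6] = [4·0.13 + 1·0.2] / 0.33
 = 0.72 / 0.33
 = 24/11

2.1818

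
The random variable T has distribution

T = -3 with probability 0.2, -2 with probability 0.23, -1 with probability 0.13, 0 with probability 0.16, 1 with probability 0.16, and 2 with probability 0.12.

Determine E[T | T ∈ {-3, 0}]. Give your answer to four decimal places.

-1.6667

P(T ∈ {-3, 0}) = 0.2 + 0.16 = 0.36.
E[T | T ∈ {-3, 0}] = [(-3)·0.2 + 0·0.16] / 0.36
 = -0.6 / 0.36
 = -5/3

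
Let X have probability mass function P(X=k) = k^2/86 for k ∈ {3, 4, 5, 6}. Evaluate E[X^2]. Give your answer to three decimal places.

26.256

E[X^2] = Σ x^2·P(X=x)
 = 9·9/86 + 16·8/43 + 25·25/86 + 36·18/43
 = 81/86 + 128/43 + 625/86 + 648/43
 = 1129/43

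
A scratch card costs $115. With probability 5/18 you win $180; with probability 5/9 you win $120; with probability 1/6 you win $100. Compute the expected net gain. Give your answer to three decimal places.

E[payout] = 180·5/18 + 120·5/9 + 100·1/6
 = 50 + 200/3 + 50/3
 = 400/3
Net = 400/3 - 115 = 55/3

18.333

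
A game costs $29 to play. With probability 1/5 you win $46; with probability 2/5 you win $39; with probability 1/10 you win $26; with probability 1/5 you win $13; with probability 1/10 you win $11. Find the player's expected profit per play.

E[payout] = 46·1/5 + 39·2/5 + 26·1/10 + 13·1/5 + 11·1/10
 = 46/5 + 78/5 + 13/5 + 13/5 + 11/10
 = 311/10
Net = 311/10 - 29 = 21/10

2.1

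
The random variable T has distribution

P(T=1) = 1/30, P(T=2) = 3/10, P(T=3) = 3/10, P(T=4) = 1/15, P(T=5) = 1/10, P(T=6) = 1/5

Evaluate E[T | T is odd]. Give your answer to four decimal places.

3.3077

P(T is odd) = 1/30 + 3/10 + 1/10 = 13/30.
E[T | T is odd] = [1·1/30 + 3·3/10 + 5·1/10] / (13/30)
 = 43/30 / (13/30)
 = 43/13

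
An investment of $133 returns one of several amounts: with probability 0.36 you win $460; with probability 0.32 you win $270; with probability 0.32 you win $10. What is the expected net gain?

122.2

E[payout] = 460·0.36 + 270·0.32 + 10·0.32
 = 165.6 + 86.4 + 3.2
 = 255.2
Net = 255.2 - 133 = 122.2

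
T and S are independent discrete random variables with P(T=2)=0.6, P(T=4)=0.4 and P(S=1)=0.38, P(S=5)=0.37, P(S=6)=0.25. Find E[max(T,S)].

E[max(T,S)] = Σ_t Σ_s max(t,s) · P(T=t)P(S=s)
 = 2·0.228 + 5·0.222 + 6·0.15 + 4·0.152 + 5·0.148 + 6·0.1
 = 0.456 + 1.11 + 0.9 + 0.608 + 0.74 + 0.6
 = 4.414

4.414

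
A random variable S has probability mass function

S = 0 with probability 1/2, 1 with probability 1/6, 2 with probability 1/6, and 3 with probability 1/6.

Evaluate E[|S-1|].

1

E[|S-1|] = Σ |s-1|·P(S=s)
 = 1·1/2 + 0·1/6 + 1·1/6 + 2·1/6
 = 1/2 + 0 + 1/6 + 1/3
 = 1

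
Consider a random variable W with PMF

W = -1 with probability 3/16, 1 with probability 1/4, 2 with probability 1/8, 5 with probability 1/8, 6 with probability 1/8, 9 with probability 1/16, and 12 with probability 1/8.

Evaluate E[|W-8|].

E[|W-8|] = Σ |w-8|·P(W=w)
 = 9·3/16 + 7·1/4 + 6·1/8 + 3·1/8 + 2·1/8 + 1·1/16 + 4·1/8
 = 27/16 + 7/4 + 3/4 + 3/8 + 1/4 + 1/16 + 1/2
 = 43/8

5.375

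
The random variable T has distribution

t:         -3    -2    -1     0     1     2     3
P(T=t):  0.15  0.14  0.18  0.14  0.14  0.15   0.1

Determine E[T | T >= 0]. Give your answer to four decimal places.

P(T >= 0) = 0.14 + 0.14 + 0.15 + 0.1 = 0.53.
E[T | T >= 0] = [0·0.14 + 1·0.14 + 2·0.15 + 3·0.1] / 0.53
 = 0.74 / 0.53
 = 74/53

1.3962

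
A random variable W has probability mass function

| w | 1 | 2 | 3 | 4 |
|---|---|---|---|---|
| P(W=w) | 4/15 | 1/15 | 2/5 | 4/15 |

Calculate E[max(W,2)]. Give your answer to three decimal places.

E[max(W,2)] = Σ max(w,2)·P(W=w)
 = 2·4/15 + 2·1/15 + 3·2/5 + 4·4/15
 = 8/15 + 2/15 + 6/5 + 16/15
 = 44/15

2.933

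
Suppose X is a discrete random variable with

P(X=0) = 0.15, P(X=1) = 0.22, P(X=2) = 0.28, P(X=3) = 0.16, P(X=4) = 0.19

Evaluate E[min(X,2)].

E[min(X,2)] = Σ min(x,2)·P(X=x)
 = 0·0.15 + 1·0.22 + 2·0.28 + 2·0.16 + 2·0.19
 = 0 + 0.22 + 0.56 + 0.32 + 0.38
 = 1.48

1.48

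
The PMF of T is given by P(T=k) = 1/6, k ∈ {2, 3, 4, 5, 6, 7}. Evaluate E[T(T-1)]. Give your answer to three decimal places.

E[T(T-1)] = Σ t(t-1)·P(T=t)
 = 2·1/6 + 6·1/6 + 12·1/6 + 20·1/6 + 30·1/6 + 42·1/6
 = 1/3 + 1 + 2 + 10/3 + 5 + 7
 = 56/3

18.667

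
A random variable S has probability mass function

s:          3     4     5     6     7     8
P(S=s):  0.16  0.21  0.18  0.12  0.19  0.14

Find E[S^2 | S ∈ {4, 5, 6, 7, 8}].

36.25

P(S ∈ {4, 5, 6, 7, 8}) = 0.21 + 0.18 + 0.12 + 0.19 + 0.14 = 0.84.
E[S^2 | S ∈ {4, 5, 6, 7, 8}] = [16·0.21 + 25·0.18 + 36·0.12 + 49·0.19 + 64·0.14] / 0.84
 = 30.45 / 0.84
 = 145/4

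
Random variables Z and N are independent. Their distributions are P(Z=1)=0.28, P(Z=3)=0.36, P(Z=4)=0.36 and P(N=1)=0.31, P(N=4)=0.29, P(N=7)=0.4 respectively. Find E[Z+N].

7.07

E[Z+N] = Σ_z Σ_n (z+n) · P(Z=z)P(N=n)
 = 2·0.0868 + 5·0.0812 + 8·0.112 + 4·0.1116 + 7·0.1044 + 10·0.144 + 5·0.1116 + 8·0.1044 + 11·0.144
 = 0.1736 + 0.406 + 0.896 + 0.4464 + 0.7308 + 1.44 + 0.558 + 0.8352 + 1.584
 = 7.07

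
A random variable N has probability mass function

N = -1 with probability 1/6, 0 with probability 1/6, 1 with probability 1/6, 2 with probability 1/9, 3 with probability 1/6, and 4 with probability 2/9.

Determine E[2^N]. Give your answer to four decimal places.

E[2^N] = Σ 2^n·P(N=n)
 = 1/2·1/6 + 1·1/6 + 2·1/6 + 4·1/9 + 8·1/6 + 16·2/9
 = 1/12 + 1/6 + 1/3 + 4/9 + 4/3 + 32/9
 = 71/12

5.9167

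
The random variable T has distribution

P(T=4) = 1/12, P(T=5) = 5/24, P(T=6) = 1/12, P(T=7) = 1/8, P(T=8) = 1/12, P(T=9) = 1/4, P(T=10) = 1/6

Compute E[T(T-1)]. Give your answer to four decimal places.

50.5833

E[T(T-1)] = Σ t(t-1)·P(T=t)
 = 12·1/12 + 20·5/24 + 30·1/12 + 42·1/8 + 56·1/12 + 72·1/4 + 90·1/6
 = 1 + 25/6 + 5/2 + 21/4 + 14/3 + 18 + 15
 = 607/12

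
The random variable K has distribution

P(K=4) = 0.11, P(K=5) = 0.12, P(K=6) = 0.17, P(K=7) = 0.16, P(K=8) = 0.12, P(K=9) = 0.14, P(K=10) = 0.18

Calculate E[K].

7.2

E[K] = Σ k·P(K=k)
 = 4·0.11 + 5·0.12 + 6·0.17 + 7·0.16 + 8·0.12 + 9·0.14 + 10·0.18
 = 0.44 + 0.6 + 1.02 + 1.12 + 0.96 + 1.26 + 1.8
 = 7.2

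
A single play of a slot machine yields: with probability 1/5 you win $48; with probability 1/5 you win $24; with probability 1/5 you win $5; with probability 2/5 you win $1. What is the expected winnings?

E[payout] = 48·1/5 + 24·1/5 + 5·1/5 + 1·2/5
 = 48/5 + 24/5 + 1 + 2/5
 = 79/5

15.8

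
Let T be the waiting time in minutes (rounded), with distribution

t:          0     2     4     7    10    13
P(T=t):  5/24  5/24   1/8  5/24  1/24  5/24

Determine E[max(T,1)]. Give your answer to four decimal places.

5.7083

E[max(T,1)] = Σ max(t,1)·P(T=t)
 = 1·5/24 + 2·5/24 + 4·1/8 + 7·5/24 + 10·1/24 + 13·5/24
 = 5/24 + 5/12 + 1/2 + 35/24 + 5/12 + 65/24
 = 137/24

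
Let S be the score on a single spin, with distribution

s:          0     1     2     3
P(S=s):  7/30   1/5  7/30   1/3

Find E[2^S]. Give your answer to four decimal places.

E[2^S] = Σ 2^s·P(S=s)
 = 1·7/30 + 2·1/5 + 4·7/30 + 8·1/3
 = 7/30 + 2/5 + 14/15 + 8/3
 = 127/30

4.2333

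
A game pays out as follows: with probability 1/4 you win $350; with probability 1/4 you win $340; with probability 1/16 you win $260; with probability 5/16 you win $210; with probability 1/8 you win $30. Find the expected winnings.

E[payout] = 350·1/4 + 340·1/4 + 260·1/16 + 210·5/16 + 30·1/8
 = 175/2 + 85 + 65/4 + 525/8 + 15/4
 = 2065/8

258.125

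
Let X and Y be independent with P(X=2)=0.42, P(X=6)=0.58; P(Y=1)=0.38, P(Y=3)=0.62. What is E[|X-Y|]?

E[|X-Y|] = Σ_x Σ_y |x-y| · P(X=x)P(Y=y)
 = 1·0.1596 + 1·0.2604 + 5·0.2204 + 3·0.3596
 = 0.1596 + 0.2604 + 1.102 + 1.0788
 = 2.6008

2.6008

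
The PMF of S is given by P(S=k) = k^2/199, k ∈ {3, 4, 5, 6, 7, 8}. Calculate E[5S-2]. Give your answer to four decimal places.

E[5S-2] = Σ (5s-2)·P(S=s)
 = 13·9/199 + 18·16/199 + 23·25/199 + 28·36/199 + 33·49/199 + 38·64/199
 = 117/199 + 288/199 + 575/199 + 1008/199 + 1617/199 + 2432/199
 = 6037/199

30.3367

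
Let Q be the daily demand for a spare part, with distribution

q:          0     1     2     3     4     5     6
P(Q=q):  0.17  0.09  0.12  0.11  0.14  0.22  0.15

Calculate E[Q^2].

E[Q^2] = Σ q^2·P(Q=q)
 = 0·0.17 + 1·0.09 + 4·0.12 + 9·0.11 + 16·0.14 + 25·0.22 + 36·0.15
 = 0 + 0.09 + 0.48 + 0.99 + 2.24 + 5.5 + 5.4
 = 14.7

14.7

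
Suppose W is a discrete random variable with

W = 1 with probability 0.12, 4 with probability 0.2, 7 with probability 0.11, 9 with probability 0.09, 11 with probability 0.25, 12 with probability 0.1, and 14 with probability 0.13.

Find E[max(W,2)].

8.39

E[max(W,2)] = Σ max(w,2)·P(W=w)
 = 2·0.12 + 4·0.2 + 7·0.11 + 9·0.09 + 11·0.25 + 12·0.1 + 14·0.13
 = 0.24 + 0.8 + 0.77 + 0.81 + 2.75 + 1.2 + 1.82
 = 8.39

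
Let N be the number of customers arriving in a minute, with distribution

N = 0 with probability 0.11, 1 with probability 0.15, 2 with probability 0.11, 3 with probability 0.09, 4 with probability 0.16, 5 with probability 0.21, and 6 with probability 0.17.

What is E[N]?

E[N] = Σ n·P(N=n)
 = 0·0.11 + 1·0.15 + 2·0.11 + 3·0.09 + 4·0.16 + 5·0.21 + 6·0.17
 = 0 + 0.15 + 0.22 + 0.27 + 0.64 + 1.05 + 1.02
 = 3.35

3.35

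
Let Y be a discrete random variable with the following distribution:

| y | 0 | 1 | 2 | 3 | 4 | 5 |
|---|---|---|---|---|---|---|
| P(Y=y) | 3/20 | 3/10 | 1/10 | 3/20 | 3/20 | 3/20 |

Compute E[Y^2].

E[Y^2] = Σ y^2·P(Y=y)
 = 0·3/20 + 1·3/10 + 4·1/10 + 9·3/20 + 16·3/20 + 25·3/20
 = 0 + 3/10 + 2/5 + 27/20 + 12/5 + 15/4
 = 41/5

8.2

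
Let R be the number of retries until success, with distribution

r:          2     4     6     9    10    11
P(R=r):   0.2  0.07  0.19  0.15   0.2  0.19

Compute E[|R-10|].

E[|R-10|] = Σ |r-10|·P(R=r)
 = 8·0.2 + 6·0.07 + 4·0.19 + 1·0.15 + 0·0.2 + 1·0.19
 = 1.6 + 0.42 + 0.76 + 0.15 + 0 + 0.19
 = 3.12

3.12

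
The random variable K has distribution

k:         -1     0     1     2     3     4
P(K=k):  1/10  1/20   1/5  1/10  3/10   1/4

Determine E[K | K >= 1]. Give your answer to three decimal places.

2.706

P(K >= 1) = 1/5 + 1/10 + 3/10 + 1/4 = 17/20.
E[K | K >= 1] = [1·1/5 + 2·1/10 + 3·3/10 + 4·1/4] / (17/20)
 = 23/10 / (17/20)
 = 46/17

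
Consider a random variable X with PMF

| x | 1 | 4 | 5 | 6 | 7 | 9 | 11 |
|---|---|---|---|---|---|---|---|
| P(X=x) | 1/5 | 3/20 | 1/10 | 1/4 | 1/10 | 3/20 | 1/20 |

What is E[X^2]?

E[X^2] = Σ x^2·P(X=x)
 = 1·1/5 + 16·3/20 + 25·1/10 + 36·1/4 + 49·1/10 + 81·3/20 + 121·1/20
 = 1/5 + 12/5 + 5/2 + 9 + 49/10 + 243/20 + 121/20
 = 186/5

37.2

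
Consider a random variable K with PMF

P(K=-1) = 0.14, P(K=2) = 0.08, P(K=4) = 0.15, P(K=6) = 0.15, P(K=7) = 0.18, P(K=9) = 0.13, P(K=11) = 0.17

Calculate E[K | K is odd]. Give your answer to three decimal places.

6.710

P(K is odd) = 0.14 + 0.18 + 0.13 + 0.17 = 0.62.
E[K | K is odd] = [(-1)·0.14 + 7·0.18 + 9·0.13 + 11·0.17] / 0.62
 = 4.16 / 0.62
 = 208/31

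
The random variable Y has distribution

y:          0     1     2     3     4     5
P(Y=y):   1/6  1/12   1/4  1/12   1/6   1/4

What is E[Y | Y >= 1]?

P(Y >= 1) = 1/12 + 1/4 + 1/12 + 1/6 + 1/4 = 5/6.
E[Y | Y >= 1] = [1·1/12 + 2·1/4 + 3·1/12 + 4·1/6 + 5·1/4] / (5/6)
 = 11/4 / (5/6)
 = 33/10

3.3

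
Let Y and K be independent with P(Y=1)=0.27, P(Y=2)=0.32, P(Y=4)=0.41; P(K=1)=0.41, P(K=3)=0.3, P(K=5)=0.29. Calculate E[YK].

7.038

E[YK] = Σ_y Σ_k yk · P(Y=y)P(K=k)
 = 1·0.1107 + 3·0.081 + 5·0.0783 + 2·0.1312 + 6·0.096 + 10·0.0928 + 4·0.1681 + 12·0.123 + 20·0.1189
 = 0.1107 + 0.243 + 0.3915 + 0.2624 + 0.576 + 0.928 + 0.6724 + 1.476 + 2.378
 = 7.038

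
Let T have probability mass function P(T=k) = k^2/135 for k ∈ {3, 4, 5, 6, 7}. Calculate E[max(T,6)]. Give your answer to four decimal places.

6.3630

E[max(T,6)] = Σ max(t,6)·P(T=t)
 = 6·1/15 + 6·16/135 + 6·5/27 + 6·4/15 + 7·49/135
 = 2/5 + 32/45 + 10/9 + 8/5 + 343/135
 = 859/135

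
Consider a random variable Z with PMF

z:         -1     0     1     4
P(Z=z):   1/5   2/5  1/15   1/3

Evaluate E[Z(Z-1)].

4.4

E[Z(Z-1)] = Σ z(z-1)·P(Z=z)
 = 2·1/5 + 0·2/5 + 0·1/15 + 12·1/3
 = 2/5 + 0 + 0 + 4
 = 22/5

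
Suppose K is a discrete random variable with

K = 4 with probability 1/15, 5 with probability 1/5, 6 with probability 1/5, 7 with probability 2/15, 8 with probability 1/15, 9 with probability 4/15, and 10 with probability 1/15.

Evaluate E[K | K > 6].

P(K > 6) = 2/15 + 1/15 + 4/15 + 1/15 = 8/15.
E[K | K > 6] = [7·2/15 + 8·1/15 + 9·4/15 + 10·1/15] / (8/15)
 = 68/15 / (8/15)
 = 17/2

8.5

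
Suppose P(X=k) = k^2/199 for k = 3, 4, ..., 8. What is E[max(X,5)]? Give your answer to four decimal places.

E[max(X,5)] = Σ max(x,5)·P(X=x)
 = 5·9/199 + 5·16/199 + 5·25/199 + 6·36/199 + 7·49/199 + 8·64/199
 = 45/199 + 80/199 + 125/199 + 216/199 + 343/199 + 512/199
 = 1321/199

6.6382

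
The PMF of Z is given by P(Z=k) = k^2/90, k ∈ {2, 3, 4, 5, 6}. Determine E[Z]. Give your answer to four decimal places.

E[Z] = Σ z·P(Z=z)
 = 2·2/45 + 3·1/10 + 4·8/45 + 5·5/18 + 6·2/5
 = 4/45 + 3/10 + 32/45 + 25/18 + 12/5
 = 44/9

4.8889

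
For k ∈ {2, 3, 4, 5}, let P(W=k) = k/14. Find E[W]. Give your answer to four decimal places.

3.8571

E[W] = Σ w·P(W=w)
 = 2·1/7 + 3·3/14 + 4·2/7 + 5·5/14
 = 2/7 + 9/14 + 8/7 + 25/14
 = 27/7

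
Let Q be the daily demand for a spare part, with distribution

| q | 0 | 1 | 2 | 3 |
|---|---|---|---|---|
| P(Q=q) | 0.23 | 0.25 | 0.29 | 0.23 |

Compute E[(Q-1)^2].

1.44

E[(Q-1)^2] = Σ (q-1)^2·P(Q=q)
 = 1·0.23 + 0·0.25 + 1·0.29 + 4·0.23
 = 0.23 + 0 + 0.29 + 0.92
 = 1.44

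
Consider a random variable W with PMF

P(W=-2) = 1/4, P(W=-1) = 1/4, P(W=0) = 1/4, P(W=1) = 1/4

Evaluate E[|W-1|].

1.5

E[|W-1|] = Σ |w-1|·P(W=w)
 = 3·1/4 + 2·1/4 + 1·1/4 + 0·1/4
 = 3/4 + 1/2 + 1/4 + 0
 = 3/2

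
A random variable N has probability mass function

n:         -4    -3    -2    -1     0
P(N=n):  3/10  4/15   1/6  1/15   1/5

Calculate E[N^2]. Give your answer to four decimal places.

E[N^2] = Σ n^2·P(N=n)
 = 16·3/10 + 9·4/15 + 4·1/6 + 1·1/15 + 0·1/5
 = 24/5 + 12/5 + 2/3 + 1/15 + 0
 = 119/15

7.9333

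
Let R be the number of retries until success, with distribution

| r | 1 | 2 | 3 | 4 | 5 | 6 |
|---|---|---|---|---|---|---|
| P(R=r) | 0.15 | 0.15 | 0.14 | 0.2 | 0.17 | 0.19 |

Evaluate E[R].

E[R] = Σ r·P(R=r)
 = 1·0.15 + 2·0.15 + 3·0.14 + 4·0.2 + 5·0.17 + 6·0.19
 = 0.15 + 0.3 + 0.42 + 0.8 + 0.85 + 1.14
 = 3.66

3.66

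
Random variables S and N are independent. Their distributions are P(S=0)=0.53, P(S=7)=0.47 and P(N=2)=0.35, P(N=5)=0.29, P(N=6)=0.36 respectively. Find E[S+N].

7.6

E[S+N] = Σ_s Σ_n (s+n) · P(S=s)P(N=n)
 = 2·0.1855 + 5·0.1537 + 6·0.1908 + 9·0.1645 + 12·0.1363 + 13·0.1692
 = 0.371 + 0.7685 + 1.1448 + 1.4805 + 1.6356 + 2.1996
 = 7.6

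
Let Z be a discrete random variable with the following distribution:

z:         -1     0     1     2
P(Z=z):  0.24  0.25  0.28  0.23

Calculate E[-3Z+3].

1.5

E[-3Z+3] = Σ (-3z+3)·P(Z=z)
 = 6·0.24 + 3·0.25 + 0·0.28 + (-3)·0.23
 = 1.44 + 0.75 + 0 + (-0.69)
 = 1.5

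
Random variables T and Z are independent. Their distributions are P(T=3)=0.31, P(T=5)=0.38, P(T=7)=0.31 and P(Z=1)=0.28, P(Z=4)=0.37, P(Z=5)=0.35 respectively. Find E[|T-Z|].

2.1534

E[|T-Z|] = Σ_t Σ_z |t-z| · P(T=t)P(Z=z)
 = 2·0.0868 + 1·0.1147 + 2·0.1085 + 4·0.1064 + 1·0.1406 + 0·0.133 + 6·0.0868 + 3·0.1147 + 2·0.1085
 = 0.1736 + 0.1147 + 0.217 + 0.4256 + 0.1406 + 0 + 0.5208 + 0.3441 + 0.217
 = 2.1534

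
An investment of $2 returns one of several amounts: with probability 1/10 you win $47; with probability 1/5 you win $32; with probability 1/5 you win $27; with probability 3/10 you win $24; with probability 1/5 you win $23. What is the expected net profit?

26.3

E[payout] = 47·1/10 + 32·1/5 + 27·1/5 + 24·3/10 + 23·1/5
 = 47/10 + 32/5 + 27/5 + 36/5 + 23/5
 = 283/10
Net = 283/10 - 2 = 263/10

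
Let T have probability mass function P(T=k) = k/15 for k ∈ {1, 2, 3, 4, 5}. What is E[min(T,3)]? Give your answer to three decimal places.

E[min(T,3)] = Σ min(t,3)·P(T=t)
 = 1·1/15 + 2·2/15 + 3·1/5 + 3·4/15 + 3·1/3
 = 1/15 + 4/15 + 3/5 + 4/5 + 1
 = 41/15

2.733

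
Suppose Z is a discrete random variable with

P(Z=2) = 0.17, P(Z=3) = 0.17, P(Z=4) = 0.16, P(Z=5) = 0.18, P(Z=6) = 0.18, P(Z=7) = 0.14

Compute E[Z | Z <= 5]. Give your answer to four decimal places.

3.5147

P(Z <= 5) = 0.17 + 0.17 + 0.16 + 0.18 = 0.68.
E[Z | Z <= 5] = [2·0.17 + 3·0.17 + 4·0.16 + 5·0.18] / 0.68
 = 2.39 / 0.68
 = 239/68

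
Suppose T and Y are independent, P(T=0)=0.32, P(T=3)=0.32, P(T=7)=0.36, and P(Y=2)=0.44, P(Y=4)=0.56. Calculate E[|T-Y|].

2.7152

E[|T-Y|] = Σ_t Σ_y |t-y| · P(T=t)P(Y=y)
 = 2·0.1408 + 4·0.1792 + 1·0.1408 + 1·0.1792 + 5·0.1584 + 3·0.2016
 = 0.2816 + 0.7168 + 0.1408 + 0.1792 + 0.792 + 0.6048
 = 2.7152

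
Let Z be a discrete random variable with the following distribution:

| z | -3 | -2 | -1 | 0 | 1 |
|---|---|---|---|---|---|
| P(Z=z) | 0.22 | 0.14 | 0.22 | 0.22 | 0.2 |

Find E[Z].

E[Z] = Σ z·P(Z=z)
 = (-3)·0.22 + (-2)·0.14 + (-1)·0.22 + 0·0.22 + 1·0.2
 = (-0.66) + (-0.28) + (-0.22) + 0 + 0.2
 = -0.96

-0.96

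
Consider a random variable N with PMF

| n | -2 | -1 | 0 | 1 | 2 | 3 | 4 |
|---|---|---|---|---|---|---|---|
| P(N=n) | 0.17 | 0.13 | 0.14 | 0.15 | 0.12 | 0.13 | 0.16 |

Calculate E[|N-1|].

E[|N-1|] = Σ |n-1|·P(N=n)
 = 3·0.17 + 2·0.13 + 1·0.14 + 0·0.15 + 1·0.12 + 2·0.13 + 3·0.16
 = 0.51 + 0.26 + 0.14 + 0 + 0.12 + 0.26 + 0.48
 = 1.77

1.77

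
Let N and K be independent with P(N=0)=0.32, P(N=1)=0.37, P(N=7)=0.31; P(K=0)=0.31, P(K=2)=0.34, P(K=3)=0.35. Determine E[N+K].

4.27

E[N+K] = Σ_n Σ_k (n+k) · P(N=n)P(K=k)
 = 0·0.0992 + 2·0.1088 + 3·0.112 + 1·0.1147 + 3·0.1258 + 4·0.1295 + 7·0.0961 + 9·0.1054 + 10·0.1085
 = 0 + 0.2176 + 0.336 + 0.1147 + 0.3774 + 0.518 + 0.6727 + 0.9486 + 1.085
 = 4.27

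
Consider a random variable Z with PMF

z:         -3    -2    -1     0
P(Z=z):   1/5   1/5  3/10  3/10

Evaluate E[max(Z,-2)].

E[max(Z,-2)] = Σ max(z,-2)·P(Z=z)
 = (-2)·1/5 + (-2)·1/5 + (-1)·3/10 + 0·3/10
 = (-2/5) + (-2/5) + (-3/10) + 0
 = -11/10

-1.1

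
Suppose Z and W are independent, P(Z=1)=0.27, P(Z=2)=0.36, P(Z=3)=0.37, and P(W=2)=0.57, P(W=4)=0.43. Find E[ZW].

E[ZW] = Σ_z Σ_w zw · P(Z=z)P(W=w)
 = 2·0.1539 + 4·0.1161 + 4·0.2052 + 8·0.1548 + 6·0.2109 + 12·0.1591
 = 0.3078 + 0.4644 + 0.8208 + 1.2384 + 1.2654 + 1.9092
 = 6.006

6.006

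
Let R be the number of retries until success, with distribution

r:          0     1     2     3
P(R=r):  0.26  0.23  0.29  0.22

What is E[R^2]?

E[R^2] = Σ r^2·P(R=r)
 = 0·0.26 + 1·0.23 + 4·0.29 + 9·0.22
 = 0 + 0.23 + 1.16 + 1.98
 = 3.37

3.37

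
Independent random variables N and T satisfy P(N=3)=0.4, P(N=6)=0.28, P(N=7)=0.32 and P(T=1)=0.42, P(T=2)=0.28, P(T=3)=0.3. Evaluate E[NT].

E[NT] = Σ_n Σ_t nt · P(N=n)P(T=t)
 = 3·0.168 + 6·0.112 + 9·0.12 + 6·0.1176 + 12·0.0784 + 18·0.084 + 7·0.1344 + 14·0.0896 + 21·0.096
 = 0.504 + 0.672 + 1.08 + 0.7056 + 0.9408 + 1.512 + 0.9408 + 1.2544 + 2.016
 = 9.6256

9.6256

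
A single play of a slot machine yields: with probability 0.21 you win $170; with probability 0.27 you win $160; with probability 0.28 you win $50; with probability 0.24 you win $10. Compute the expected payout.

95.3

E[payout] = 170·0.21 + 160·0.27 + 50·0.28 + 10·0.24
 = 35.7 + 43.2 + 14 + 2.4
 = 95.3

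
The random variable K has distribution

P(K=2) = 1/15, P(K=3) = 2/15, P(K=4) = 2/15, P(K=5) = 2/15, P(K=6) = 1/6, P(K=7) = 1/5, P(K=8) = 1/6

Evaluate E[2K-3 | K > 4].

10.2

P(K > 4) = 2/15 + 1/6 + 1/5 + 1/6 = 2/3.
E[2K-3 | K > 4] = [7·2/15 + 9·1/6 + 11·1/5 + 13·1/6] / (2/3)
 = 34/5 / (2/3)
 = 51/5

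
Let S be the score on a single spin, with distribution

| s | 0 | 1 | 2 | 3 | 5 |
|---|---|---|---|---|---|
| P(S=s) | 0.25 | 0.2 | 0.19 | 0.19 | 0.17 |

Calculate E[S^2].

E[S^2] = Σ s^2·P(S=s)
 = 0·0.25 + 1·0.2 + 4·0.19 + 9·0.19 + 25·0.17
 = 0 + 0.2 + 0.76 + 1.71 + 4.25
 = 6.92

6.92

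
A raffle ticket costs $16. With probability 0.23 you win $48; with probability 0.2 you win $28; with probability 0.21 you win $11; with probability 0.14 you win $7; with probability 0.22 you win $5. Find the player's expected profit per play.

5.03

E[payout] = 48·0.23 + 28·0.2 + 11·0.21 + 7·0.14 + 5·0.22
 = 11.04 + 5.6 + 2.31 + 0.98 + 1.1
 = 21.03
Net = 21.03 - 16 = 5.03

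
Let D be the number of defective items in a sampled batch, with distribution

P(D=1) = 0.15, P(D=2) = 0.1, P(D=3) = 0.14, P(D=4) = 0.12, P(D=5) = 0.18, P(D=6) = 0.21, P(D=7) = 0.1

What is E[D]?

E[D] = Σ d·P(D=d)
 = 1·0.15 + 2·0.1 + 3·0.14 + 4·0.12 + 5·0.18 + 6·0.21 + 7·0.1
 = 0.15 + 0.2 + 0.42 + 0.48 + 0.9 + 1.26 + 0.7
 = 4.11

4.11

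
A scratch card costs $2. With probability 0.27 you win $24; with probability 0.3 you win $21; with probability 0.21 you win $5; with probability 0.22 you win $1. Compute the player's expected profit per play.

E[payout] = 24·0.27 + 21·0.3 + 5·0.21 + 1·0.22
 = 6.48 + 6.3 + 1.05 + 0.22
 = 14.05
Net = 14.05 - 2 = 12.05

12.05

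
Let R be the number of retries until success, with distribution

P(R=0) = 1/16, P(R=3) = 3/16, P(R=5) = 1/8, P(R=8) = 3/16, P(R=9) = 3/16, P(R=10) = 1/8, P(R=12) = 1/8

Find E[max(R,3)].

7.3125

E[max(R,3)] = Σ max(r,3)·P(R=r)
 = 3·1/16 + 3·3/16 + 5·1/8 + 8·3/16 + 9·3/16 + 10·1/8 + 12·1/8
 = 3/16 + 9/16 + 5/8 + 3/2 + 27/16 + 5/4 + 3/2
 = 117/16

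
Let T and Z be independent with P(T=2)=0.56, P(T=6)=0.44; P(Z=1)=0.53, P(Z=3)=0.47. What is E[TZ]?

E[TZ] = Σ_t Σ_z tz · P(T=t)P(Z=z)
 = 2·0.2968 + 6·0.2632 + 6·0.2332 + 18·0.2068
 = 0.5936 + 1.5792 + 1.3992 + 3.7224
 = 7.2944

7.2944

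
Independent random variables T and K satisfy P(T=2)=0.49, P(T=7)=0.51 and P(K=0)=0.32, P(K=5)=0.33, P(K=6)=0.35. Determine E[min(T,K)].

E[min(T,K)] = Σ_t Σ_k min(t,k) · P(T=t)P(K=k)
 = 0·0.1568 + 2·0.1617 + 2·0.1715 + 0·0.1632 + 5·0.1683 + 6·0.1785
 = 0 + 0.3234 + 0.343 + 0 + 0.8415 + 1.071
 = 2.5789

2.5789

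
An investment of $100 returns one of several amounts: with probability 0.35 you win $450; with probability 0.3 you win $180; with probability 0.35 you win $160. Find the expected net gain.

E[payout] = 450·0.35 + 180·0.3 + 160·0.35
 = 157.5 + 54 + 56
 = 267.5
Net = 267.5 - 100 = 167.5

167.5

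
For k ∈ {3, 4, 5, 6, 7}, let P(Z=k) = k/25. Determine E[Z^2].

E[Z^2] = Σ z^2·P(Z=z)
 = 9·3/25 + 16·4/25 + 25·1/5 + 36·6/25 + 49·7/25
 = 27/25 + 64/25 + 5 + 216/25 + 343/25
 = 31

31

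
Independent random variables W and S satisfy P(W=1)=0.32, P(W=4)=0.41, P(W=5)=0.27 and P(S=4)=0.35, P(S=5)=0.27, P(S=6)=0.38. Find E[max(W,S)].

5.1245

E[max(W,S)] = Σ_w Σ_s max(w,s) · P(W=w)P(S=s)
 = 4·0.112 + 5·0.0864 + 6·0.1216 + 4·0.1435 + 5·0.1107 + 6·0.1558 + 5·0.0945 + 5·0.0729 + 6·0.1026
 = 0.448 + 0.432 + 0.7296 + 0.574 + 0.5535 + 0.9348 + 0.4725 + 0.3645 + 0.6156
 = 5.1245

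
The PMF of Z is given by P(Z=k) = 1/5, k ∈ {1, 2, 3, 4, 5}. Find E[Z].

3

E[Z] = Σ z·P(Z=z)
 = 1·1/5 + 2·1/5 + 3·1/5 + 4·1/5 + 5·1/5
 = 1/5 + 2/5 + 3/5 + 4/5 + 1
 = 3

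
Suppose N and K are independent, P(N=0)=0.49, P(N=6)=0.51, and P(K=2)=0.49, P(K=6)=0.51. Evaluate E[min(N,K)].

2.0604

E[min(N,K)] = Σ_n Σ_k min(n,k) · P(N=n)P(K=k)
 = 0·0.2401 + 0·0.2499 + 2·0.2499 + 6·0.2601
 = 0 + 0 + 0.4998 + 1.5606
 = 2.0604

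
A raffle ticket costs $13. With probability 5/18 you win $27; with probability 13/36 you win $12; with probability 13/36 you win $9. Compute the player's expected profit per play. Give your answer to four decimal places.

E[payout] = 27·5/18 + 12·13/36 + 9·13/36
 = 15/2 + 13/3 + 13/4
 = 181/12
Net = 181/12 - 13 = 25/12

2.0833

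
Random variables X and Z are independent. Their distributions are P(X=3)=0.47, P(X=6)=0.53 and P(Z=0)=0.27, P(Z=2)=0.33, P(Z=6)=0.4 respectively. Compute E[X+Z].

E[X+Z] = Σ_x Σ_z (x+z) · P(X=x)P(Z=z)
 = 3·0.1269 + 5·0.1551 + 9·0.188 + 6·0.1431 + 8·0.1749 + 12·0.212
 = 0.3807 + 0.7755 + 1.692 + 0.8586 + 1.3992 + 2.544
 = 7.65

7.65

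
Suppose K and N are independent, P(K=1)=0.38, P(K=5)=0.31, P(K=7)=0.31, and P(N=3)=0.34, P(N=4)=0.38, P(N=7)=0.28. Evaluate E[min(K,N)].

2.9964

E[min(K,N)] = Σ_k Σ_n min(k,n) · P(K=k)P(N=n)
 = 1·0.1292 + 1·0.1444 + 1·0.1064 + 3·0.1054 + 4·0.1178 + 5·0.0868 + 3·0.1054 + 4·0.1178 + 7·0.0868
 = 0.1292 + 0.1444 + 0.1064 + 0.3162 + 0.4712 + 0.434 + 0.3162 + 0.4712 + 0.6076
 = 2.9964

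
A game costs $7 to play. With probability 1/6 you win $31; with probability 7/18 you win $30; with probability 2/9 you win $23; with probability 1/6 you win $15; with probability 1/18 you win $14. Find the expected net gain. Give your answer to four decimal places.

18.2222

E[payout] = 31·1/6 + 30·7/18 + 23·2/9 + 15·1/6 + 14·1/18
 = 31/6 + 35/3 + 46/9 + 5/2 + 7/9
 = 227/9
Net = 227/9 - 7 = 164/9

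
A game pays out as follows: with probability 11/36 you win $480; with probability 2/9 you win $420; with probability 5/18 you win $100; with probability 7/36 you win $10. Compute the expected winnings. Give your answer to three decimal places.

E[payout] = 480·11/36 + 420·2/9 + 100·5/18 + 10·7/36
 = 440/3 + 280/3 + 250/9 + 35/18
 = 4855/18

269.722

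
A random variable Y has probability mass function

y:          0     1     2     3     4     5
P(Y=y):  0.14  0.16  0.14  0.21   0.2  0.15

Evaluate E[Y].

2.62

E[Y] = Σ y·P(Y=y)
 = 0·0.14 + 1·0.16 + 2·0.14 + 3·0.21 + 4·0.2 + 5·0.15
 = 0 + 0.16 + 0.28 + 0.63 + 0.8 + 0.75
 = 2.62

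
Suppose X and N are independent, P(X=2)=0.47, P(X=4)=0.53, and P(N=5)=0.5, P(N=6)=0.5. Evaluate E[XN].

E[XN] = Σ_x Σ_n xn · P(X=x)P(N=n)
 = 10·0.235 + 12·0.235 + 20·0.265 + 24·0.265
 = 2.35 + 2.82 + 5.3 + 6.36
 = 16.83

16.83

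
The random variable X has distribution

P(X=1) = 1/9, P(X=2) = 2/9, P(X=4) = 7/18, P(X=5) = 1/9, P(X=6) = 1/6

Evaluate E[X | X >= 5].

P(X >= 5) = 1/9 + 1/6 = 5/18.
E[X | X >= 5] = [5·1/9 + 6·1/6] / (5/18)
 = 14/9 / (5/18)
 = 28/5

5.6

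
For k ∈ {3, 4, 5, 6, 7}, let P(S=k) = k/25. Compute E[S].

5.4

E[S] = Σ s·P(S=s)
 = 3·3/25 + 4·4/25 + 5·1/5 + 6·6/25 + 7·7/25
 = 9/25 + 16/25 + 1 + 36/25 + 49/25
 = 27/5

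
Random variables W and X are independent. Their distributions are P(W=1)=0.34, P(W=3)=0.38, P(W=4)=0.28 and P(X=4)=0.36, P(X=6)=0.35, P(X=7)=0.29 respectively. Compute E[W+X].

E[W+X] = Σ_w Σ_x (w+x) · P(W=w)P(X=x)
 = 5·0.1224 + 7·0.119 + 8·0.0986 + 7·0.1368 + 9·0.133 + 10·0.1102 + 8·0.1008 + 10·0.098 + 11·0.0812
 = 0.612 + 0.833 + 0.7888 + 0.9576 + 1.197 + 1.102 + 0.8064 + 0.98 + 0.8932
 = 8.17

8.17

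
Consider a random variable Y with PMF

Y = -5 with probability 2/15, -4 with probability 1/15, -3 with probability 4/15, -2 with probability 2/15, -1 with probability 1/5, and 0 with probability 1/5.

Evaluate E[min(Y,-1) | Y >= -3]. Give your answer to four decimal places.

P(Y >= -3) = 4/15 + 2/15 + 1/5 + 1/5 = 4/5.
E[min(Y,-1) | Y >= -3] = [(-3)·4/15 + (-2)·2/15 + (-1)·1/5 + (-1)·1/5] / (4/5)
 = -22/15 / (4/5)
 = -11/6

-1.8333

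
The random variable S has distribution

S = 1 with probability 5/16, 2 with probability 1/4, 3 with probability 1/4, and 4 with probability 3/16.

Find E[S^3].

21.0625

E[S^3] = Σ s^3·P(S=s)
 = 1·5/16 + 8·1/4 + 27·1/4 + 64·3/16
 = 5/16 + 2 + 27/4 + 12
 = 337/16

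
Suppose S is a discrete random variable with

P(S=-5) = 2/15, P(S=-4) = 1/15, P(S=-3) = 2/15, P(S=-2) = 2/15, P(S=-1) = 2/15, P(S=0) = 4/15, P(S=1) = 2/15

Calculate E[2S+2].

E[2S+2] = Σ (2s+2)·P(S=s)
 = (-8)·2/15 + (-6)·1/15 + (-4)·2/15 + (-2)·2/15 + 0·2/15 + 2·4/15 + 4·2/15
 = (-16/15) + (-2/5) + (-8/15) + (-4/15) + 0 + 8/15 + 8/15
 = -6/5

-1.2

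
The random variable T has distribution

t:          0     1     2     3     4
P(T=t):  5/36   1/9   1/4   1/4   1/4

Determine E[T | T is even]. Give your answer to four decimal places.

P(T is even) = 5/36 + 1/4 + 1/4 = 23/36.
E[T | T is even] = [0·5/36 + 2·1/4 + 4·1/4] / (23/36)
 = 3/2 / (23/36)
 = 54/23

2.3478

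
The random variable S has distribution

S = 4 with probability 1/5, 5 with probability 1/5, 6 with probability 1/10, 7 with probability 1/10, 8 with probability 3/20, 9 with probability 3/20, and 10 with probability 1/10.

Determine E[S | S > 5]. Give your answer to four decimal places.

8.0833

P(S > 5) = 1/10 + 1/10 + 3/20 + 3/20 + 1/10 = 3/5.
E[S | S > 5] = [6·1/10 + 7·1/10 + 8·3/20 + 9·3/20 + 10·1/10] / (3/5)
 = 97/20 / (3/5)
 = 97/12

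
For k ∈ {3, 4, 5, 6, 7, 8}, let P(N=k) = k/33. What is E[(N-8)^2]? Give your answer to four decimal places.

E[(N-8)^2] = Σ (n-8)^2·P(N=n)
 = 25·1/11 + 16·4/33 + 9·5/33 + 4·2/11 + 1·7/33 + 0·8/33
 = 25/11 + 64/33 + 15/11 + 8/11 + 7/33 + 0
 = 215/33

6.5152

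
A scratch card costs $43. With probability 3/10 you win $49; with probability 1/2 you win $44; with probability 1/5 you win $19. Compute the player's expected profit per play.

E[payout] = 49·3/10 + 44·1/2 + 19·1/5
 = 147/10 + 22 + 19/5
 = 81/2
Net = 81/2 - 43 = -5/2

-2.5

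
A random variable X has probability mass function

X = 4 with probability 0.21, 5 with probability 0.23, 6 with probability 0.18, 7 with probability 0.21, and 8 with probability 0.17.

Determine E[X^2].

36.76

E[X^2] = Σ x^2·P(X=x)
 = 16·0.21 + 25·0.23 + 36·0.18 + 49·0.21 + 64·0.17
 = 3.36 + 5.75 + 6.48 + 10.29 + 10.88
 = 36.76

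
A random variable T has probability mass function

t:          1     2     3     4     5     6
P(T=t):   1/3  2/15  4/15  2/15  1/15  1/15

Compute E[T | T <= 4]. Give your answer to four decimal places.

P(T <= 4) = 1/3 + 2/15 + 4/15 + 2/15 = 13/15.
E[T | T <= 4] = [1·1/3 + 2·2/15 + 3·4/15 + 4·2/15] / (13/15)
 = 29/15 / (13/15)
 = 29/13

2.2308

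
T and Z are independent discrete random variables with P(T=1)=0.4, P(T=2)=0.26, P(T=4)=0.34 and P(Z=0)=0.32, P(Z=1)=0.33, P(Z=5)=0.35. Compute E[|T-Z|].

2.104

E[|T-Z|] = Σ_t Σ_z |t-z| · P(T=t)P(Z=z)
 = 1·0.128 + 0·0.132 + 4·0.14 + 2·0.0832 + 1·0.0858 + 3·0.091 + 4·0.1088 + 3·0.1122 + 1·0.119
 = 0.128 + 0 + 0.56 + 0.1664 + 0.0858 + 0.273 + 0.4352 + 0.3366 + 0.119
 = 2.104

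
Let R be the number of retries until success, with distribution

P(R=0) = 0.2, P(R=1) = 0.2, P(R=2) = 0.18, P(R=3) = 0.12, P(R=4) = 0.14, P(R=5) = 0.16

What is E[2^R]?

9.64

E[2^R] = Σ 2^r·P(R=r)
 = 1·0.2 + 2·0.2 + 4·0.18 + 8·0.12 + 16·0.14 + 32·0.16
 = 0.2 + 0.4 + 0.72 + 0.96 + 2.24 + 5.12
 = 9.64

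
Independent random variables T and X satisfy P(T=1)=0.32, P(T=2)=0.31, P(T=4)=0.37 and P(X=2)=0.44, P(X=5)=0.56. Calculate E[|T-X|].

E[|T-X|] = Σ_t Σ_x |t-x| · P(T=t)P(X=x)
 = 1·0.1408 + 4·0.1792 + 0·0.1364 + 3·0.1736 + 2·0.1628 + 1·0.2072
 = 0.1408 + 0.7168 + 0 + 0.5208 + 0.3256 + 0.2072
 = 1.9112

1.9112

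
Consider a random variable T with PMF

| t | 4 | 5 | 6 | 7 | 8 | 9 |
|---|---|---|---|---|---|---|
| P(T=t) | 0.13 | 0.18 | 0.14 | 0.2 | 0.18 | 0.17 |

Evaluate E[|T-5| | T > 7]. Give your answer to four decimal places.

3.4857

P(T > 7) = 0.18 + 0.17 = 0.35.
E[|T-5| | T > 7] = [3·0.18 + 4·0.17] / 0.35
 = 1.22 / 0.35
 = 122/35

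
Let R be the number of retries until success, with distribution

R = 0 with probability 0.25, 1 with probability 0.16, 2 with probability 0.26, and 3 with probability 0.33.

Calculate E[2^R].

4.25

E[2^R] = Σ 2^r·P(R=r)
 = 1·0.25 + 2·0.16 + 4·0.26 + 8·0.33
 = 0.25 + 0.32 + 1.04 + 2.64
 = 4.25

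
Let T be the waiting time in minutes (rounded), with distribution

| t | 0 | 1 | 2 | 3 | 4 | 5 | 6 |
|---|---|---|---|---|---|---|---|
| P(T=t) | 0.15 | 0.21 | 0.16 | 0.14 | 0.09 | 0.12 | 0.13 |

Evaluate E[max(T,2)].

3.2

E[max(T,2)] = Σ max(t,2)·P(T=t)
 = 2·0.15 + 2·0.21 + 2·0.16 + 3·0.14 + 4·0.09 + 5·0.12 + 6·0.13
 = 0.3 + 0.42 + 0.32 + 0.42 + 0.36 + 0.6 + 0.78
 = 3.2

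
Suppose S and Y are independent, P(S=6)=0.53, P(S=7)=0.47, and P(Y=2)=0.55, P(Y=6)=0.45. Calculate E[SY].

24.586

E[SY] = Σ_s Σ_y sy · P(S=s)P(Y=y)
 = 12·0.2915 + 36·0.2385 + 14·0.2585 + 42·0.2115
 = 3.498 + 8.586 + 3.619 + 8.883
 = 24.586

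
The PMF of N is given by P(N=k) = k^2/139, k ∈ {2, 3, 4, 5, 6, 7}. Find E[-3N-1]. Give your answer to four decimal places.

-17.8993

E[-3N-1] = Σ (-3n-1)·P(N=n)
 = (-7)·4/139 + (-10)·9/139 + (-13)·16/139 + (-16)·25/139 + (-19)·36/139 + (-22)·49/139
 = (-28/139) + (-90/139) + (-208/139) + (-400/139) + (-684/139) + (-1078/139)
 = -2488/139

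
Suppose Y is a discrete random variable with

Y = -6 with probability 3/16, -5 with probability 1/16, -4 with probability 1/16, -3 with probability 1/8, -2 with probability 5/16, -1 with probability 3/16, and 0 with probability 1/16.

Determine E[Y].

-2.875

E[Y] = Σ y·P(Y=y)
 = (-6)·3/16 + (-5)·1/16 + (-4)·1/16 + (-3)·1/8 + (-2)·5/16 + (-1)·3/16 + 0·1/16
 = (-9/8) + (-5/16) + (-1/4) + (-3/8) + (-5/8) + (-3/16) + 0
 = -23/8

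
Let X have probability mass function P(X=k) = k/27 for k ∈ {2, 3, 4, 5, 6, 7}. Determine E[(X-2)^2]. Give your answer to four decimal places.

12.4074

E[(X-2)^2] = Σ (x-2)^2·P(X=x)
 = 0·2/27 + 1·1/9 + 4·4/27 + 9·5/27 + 16·2/9 + 25·7/27
 = 0 + 1/9 + 16/27 + 5/3 + 32/9 + 175/27
 = 335/27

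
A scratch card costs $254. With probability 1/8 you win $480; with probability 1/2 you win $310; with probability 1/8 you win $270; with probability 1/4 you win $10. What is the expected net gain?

-2.75

E[payout] = 480·1/8 + 310·1/2 + 270·1/8 + 10·1/4
 = 60 + 155 + 135/4 + 5/2
 = 1005/4
Net = 1005/4 - 254 = -11/4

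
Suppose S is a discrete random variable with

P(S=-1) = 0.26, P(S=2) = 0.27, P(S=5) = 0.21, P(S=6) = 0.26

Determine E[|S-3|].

2.51

E[|S-3|] = Σ |s-3|·P(S=s)
 = 4·0.26 + 1·0.27 + 2·0.21 + 3·0.26
 = 1.04 + 0.27 + 0.42 + 0.78
 = 2.51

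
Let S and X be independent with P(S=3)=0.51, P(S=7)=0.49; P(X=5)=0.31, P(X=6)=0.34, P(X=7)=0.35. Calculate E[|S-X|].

E[|S-X|] = Σ_s Σ_x |s-x| · P(S=s)P(X=x)
 = 2·0.1581 + 3·0.1734 + 4·0.1785 + 2·0.1519 + 1·0.1666 + 0·0.1715
 = 0.3162 + 0.5202 + 0.714 + 0.3038 + 0.1666 + 0
 = 2.0208

2.0208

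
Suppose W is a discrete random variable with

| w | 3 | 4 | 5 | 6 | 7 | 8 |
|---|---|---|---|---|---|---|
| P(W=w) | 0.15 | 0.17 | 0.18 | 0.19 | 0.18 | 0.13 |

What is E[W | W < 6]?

P(W < 6) = 0.15 + 0.17 + 0.18 = 0.5.
E[W | W < 6] = [3·0.15 + 4·0.17 + 5·0.18] / 0.5
 = 2.03 / 0.5
 = 203/50

4.06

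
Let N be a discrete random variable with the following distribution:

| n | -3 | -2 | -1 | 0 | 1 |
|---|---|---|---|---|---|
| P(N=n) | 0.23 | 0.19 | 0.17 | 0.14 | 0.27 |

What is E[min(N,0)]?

E[min(N,0)] = Σ min(n,0)·P(N=n)
 = (-3)·0.23 + (-2)·0.19 + (-1)·0.17 + 0·0.14 + 0·0.27
 = (-0.69) + (-0.38) + (-0.17) + 0 + 0
 = -1.24

-1.24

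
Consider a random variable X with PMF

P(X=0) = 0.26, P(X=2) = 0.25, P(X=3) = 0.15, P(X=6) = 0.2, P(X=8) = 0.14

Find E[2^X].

51.1

E[2^X] = Σ 2^x·P(X=x)
 = 1·0.26 + 4·0.25 + 8·0.15 + 64·0.2 + 256·0.14
 = 0.26 + 1 + 1.2 + 12.8 + 35.84
 = 51.1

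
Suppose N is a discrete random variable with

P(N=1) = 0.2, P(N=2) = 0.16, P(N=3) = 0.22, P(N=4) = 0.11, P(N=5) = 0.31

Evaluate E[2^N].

E[2^N] = Σ 2^n·P(N=n)
 = 2·0.2 + 4·0.16 + 8·0.22 + 16·0.11 + 32·0.31
 = 0.4 + 0.64 + 1.76 + 1.76 + 9.92
 = 14.48

14.48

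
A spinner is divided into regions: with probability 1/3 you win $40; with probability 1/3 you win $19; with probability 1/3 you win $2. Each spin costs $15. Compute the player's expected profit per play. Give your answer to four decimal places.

5.3333

E[payout] = 40·1/3 + 19·1/3 + 2·1/3
 = 40/3 + 19/3 + 2/3
 = 61/3
Net = 61/3 - 15 = 16/3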